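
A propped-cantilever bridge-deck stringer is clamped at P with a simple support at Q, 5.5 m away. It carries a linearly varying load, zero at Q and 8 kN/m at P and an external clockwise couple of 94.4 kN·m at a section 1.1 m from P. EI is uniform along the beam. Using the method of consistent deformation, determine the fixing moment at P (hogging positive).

M_P = 59.56 kN·m

Take the reaction at Q as the redundant and release it; the primary structure is a cantilever fixed at P.
Downward deflection at the released point Q due to the loads:
  triangular load, peak 8 at the fixed end: w₀L⁴/(30EI) = 244/EI
  clockwise couple 94.4 at a = 1.1: M₀a(2L − a)/(2EI) = 514/EI
  δ_0 = 758/EI
Flexibility coefficient — unit upward force at Q: δ_{QQ} = L³/(3EI) = 55.46/EI.
The prop prevents deflection at Q: R_Q = δ_0/δ_{QQ} = 758/55.46 = 13.67 kN.
Moment equilibrium about P: M_P = Σ(load moments about P) − R_Q·L = 134.7 − 13.67×5.5 = 59.56 kN·m.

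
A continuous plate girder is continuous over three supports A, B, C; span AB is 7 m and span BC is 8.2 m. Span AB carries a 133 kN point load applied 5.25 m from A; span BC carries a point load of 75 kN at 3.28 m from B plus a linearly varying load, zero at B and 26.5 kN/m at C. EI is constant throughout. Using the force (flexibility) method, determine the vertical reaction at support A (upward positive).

R_A = 6.09 kN

Release continuity at B by inserting a hinge; the redundant is the internal moment M_B. The primary structure is two simply-supported spans AB and BC.
End slopes at the hinge B, treating each span as simply supported:
  span AB: point load 133 at a = 5.25: Pab(L + a)/(6LEI) = 356.4/EI
  span BC: point load 75 at a = 3.28: Pab(L + b)/(6LEI) = 322.8/EI
  span BC: triangular load, peak 26.5: 7w₀L³/(360EI) = 284.1/EI
  relative rotation θ_0 = (356.4 + 606.9)/EI = 963.3/EI
A unit hogging moment at B produces rotation L₁/(3EI) + L₂/(3EI) = 5.067/EI.
Slope continuity at B: θ_0 = M_B·5.067/EI, so M_B = 963.3/5.067 = 190.1 kN·m (hogging).
Span AB, ΣM about A with M_B applied at B: R_B^{AB}·7 = 698.2 + 190.1, so R_B^{AB} = 126.9 kN and R_A = 133 − 126.9 = 6.09 kN.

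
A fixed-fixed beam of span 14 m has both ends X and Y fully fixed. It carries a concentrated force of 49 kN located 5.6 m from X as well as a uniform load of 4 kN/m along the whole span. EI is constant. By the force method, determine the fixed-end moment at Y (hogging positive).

Take the two fixed-end moments M_X, M_Y as redundants; the released structure is the simple span XY.
Simple-span end rotations at X and Y under the given loads:
  at X: point load 49 at a = 5.6: Pab(L + b)/(6LEI) = 614.7/EI
  at Y: point load 49 at a = 5.6: Pab(L + a)/(6LEI) = 537.8/EI
  at X: UDL 4: wL³/(24EI) = 457.3/EI
  at Y: UDL 4: wL³/(24EI) = 457.3/EI
  θ_X0 = 1072/EI,  θ_Y0 = 995.2/EI
Flexibility coefficients: a unit moment at one end gives L/(3EI) there and L/(6EI) at the far end, so f₁₁ = f₂₂ = 4.667/EI and f₁₂ = f₂₁ = 2.333/EI.
Compatibility — zero rotation at each built-in end:
  4.667 M_X + 2.333 M_Y = 1072
  2.333 M_X + 4.667 M_Y = 995.2
Solving the pair gives M_X = 164.1 kN·m and M_Y = 131.2 kN·m (hogging).

M_Y = 131.2 kN·m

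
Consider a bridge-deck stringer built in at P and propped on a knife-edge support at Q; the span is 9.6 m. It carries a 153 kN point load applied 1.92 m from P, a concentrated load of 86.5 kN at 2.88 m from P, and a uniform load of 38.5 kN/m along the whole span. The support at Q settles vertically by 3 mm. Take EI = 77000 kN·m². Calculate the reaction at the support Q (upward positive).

Choose R_Q as the redundant. The primary structure is the cantilever fixed at P.
Deflection at Q on the released cantilever, summing each load's contribution:
  point load 153 at a = 1.92: Pa²(3L − a)/(6EI) = 2527/EI
  point load 86.5 at a = 2.88: Pa²(3L − a)/(6EI) = 3099/EI
  UDL 38.5: wL⁴/(8EI) = 40875/EI
  δ_0 = 46501/EI
Flexibility coefficient — unit upward force at Q: δ_{QQ} = L³/(3EI) = 294.9/EI.
With EI = 77000 kN·m²: δ_0 = 0.60391 m and δ_{QQ} = 0.00383 m/kN.
Compatibility — the beam at Q must follow the support down by 0.003 m: δ_0 − R_Q·δ_{QQ} = 0.003, so R_Q = (0.60391 − 0.003)/0.00383 = 156.9 kN.

R_Q = 156.9 kN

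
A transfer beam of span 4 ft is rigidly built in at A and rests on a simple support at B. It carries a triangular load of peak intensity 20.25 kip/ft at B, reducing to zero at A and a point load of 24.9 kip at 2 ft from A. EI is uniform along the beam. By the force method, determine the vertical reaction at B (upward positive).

R_B = 30.06 kip

Release the roller at B. Primary structure: cantilever fixed at A.
Deflection at B on the released cantilever, summing each load's contribution:
  triangular load, peak 20.25 at the free end: 11w₀L⁴/(120EI) = 475.2/EI
  point load 24.9 at a = 2: Pa²(3L − a)/(6EI) = 166/EI
  δ_0 = 641.2/EI
Tip deflection under a unit load at B: L³/(3EI) = 21.33/EI.
Compatibility at B: δ_0 − R_B·δ_{BB} = 0, so R_B = 641.2/21.33 = 30.06 kip.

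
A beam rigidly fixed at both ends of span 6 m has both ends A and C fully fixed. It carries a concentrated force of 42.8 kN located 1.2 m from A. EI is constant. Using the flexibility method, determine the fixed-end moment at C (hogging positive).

Take the two fixed-end moments M_A, M_C as redundants; the released structure is the simple span AC.
Simple-span end rotations at A and C under the given loads:
  at A: point load 42.8 at a = 1.2: Pab(L + b)/(6LEI) = 73.96/EI
  at C: point load 42.8 at a = 1.2: Pab(L + a)/(6LEI) = 49.31/EI
  θ_A0 = 73.96/EI,  θ_C0 = 49.31/EI
Flexibility coefficients: a unit moment at one end gives L/(3EI) there and L/(6EI) at the far end, so f₁₁ = f₂₂ = 2/EI and f₁₂ = f₂₁ = 1/EI.
Compatibility — zero rotation at each built-in end:
  2 M_A + 1 M_C = 73.96
  1 M_A + 2 M_C = 49.31
Solving the pair gives M_A = 32.87 kN·m and M_C = 8.218 kN·m (hogging).

M_C = 8.218 kN·m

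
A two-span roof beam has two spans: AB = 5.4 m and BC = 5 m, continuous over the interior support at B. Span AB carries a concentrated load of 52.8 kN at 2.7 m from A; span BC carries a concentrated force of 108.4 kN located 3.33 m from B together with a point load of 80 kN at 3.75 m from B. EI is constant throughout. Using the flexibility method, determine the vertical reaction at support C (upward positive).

R_C = 114.4 kN

Release continuity at B by inserting a hinge; the redundant is the internal moment M_B. The primary structure is two simply-supported spans AB and BC.
Rotations at B on the released spans (each span's end-slope, ×1/EI):
  span AB: point load 52.8 at a = 2.7: Pab(L + a)/(6LEI) = 96.23/EI
  span BC: point load 108.4 at a = 3.33: Pab(L + b)/(6LEI) = 134/EI
  span BC: point load 80 at a = 3.75: Pab(L + b)/(6LEI) = 78.12/EI
  relative rotation θ_0 = (96.23 + 212.2)/EI = 308.4/EI
A unit hogging moment at B produces rotation L₁/(3EI) + L₂/(3EI) = 3.467/EI.
Compatibility: M_B·(L₁+L₂)/(3EI) = θ_0, giving M_B = 88.96 kN·m (hogging).
Span BC, ΣM about C: R_B^{BC}·5 = 281 + 88.96, so R_B^{BC} = 74 kN and R_C = 188.4 − 74 = 114.4 kN.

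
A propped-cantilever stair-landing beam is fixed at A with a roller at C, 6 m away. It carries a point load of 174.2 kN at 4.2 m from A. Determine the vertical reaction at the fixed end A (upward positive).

Take the reaction at C as the redundant and release it; the primary structure is a cantilever fixed at A.
Downward deflection at the released point C due to the loads:
  point load 174.2 at a = 4.2: Pa²(3L − a)/(6EI) = 7068/EI
Tip deflection under a unit load at C: L³/(3EI) = 72/EI.
The prop prevents deflection at C: R_C = δ_0/δ_{CC} = 7068/72 = 98.16 kN.
Vertical equilibrium: R_A = ΣP − R_C = 174.2 − 98.16 = 76.04 kN.

R_A = 76.04 kN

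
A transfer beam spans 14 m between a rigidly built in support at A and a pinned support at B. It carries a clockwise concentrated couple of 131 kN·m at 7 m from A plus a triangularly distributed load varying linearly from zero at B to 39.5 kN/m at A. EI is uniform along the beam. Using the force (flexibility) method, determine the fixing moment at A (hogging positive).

M_A = 499.8 kN·m

Release the roller at B. Primary structure: cantilever fixed at A.
Free-end deflection of the primary structure under the applied loading (downward +):
  clockwise couple 131 at a = 7: M₀a(2L − a)/(2EI) = 9628/EI
  triangular load, peak 39.5 at the fixed end: w₀L⁴/(30EI) = 50581/EI
  δ_0 = 60210/EI
Flexibility coefficient — unit upward force at B: δ_{BB} = L³/(3EI) = 914.7/EI.
The prop prevents deflection at B: R_B = δ_0/δ_{BB} = 60210/914.7 = 65.83 kN.
Moment equilibrium about A: M_A = Σ(load moments about A) − R_B·L = 1421 − 65.83×14 = 499.8 kN·m.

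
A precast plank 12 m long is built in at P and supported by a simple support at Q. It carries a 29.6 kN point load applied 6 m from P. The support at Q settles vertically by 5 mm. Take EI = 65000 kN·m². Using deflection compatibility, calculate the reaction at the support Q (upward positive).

Release the roller at Q. Primary structure: cantilever fixed at P.
Downward deflection at the released point Q due to the loads:
  point load 29.6 at a = 6: Pa²(3L − a)/(6EI) = 5328/EI
Tip deflection under a unit load at Q: L³/(3EI) = 576/EI.
With EI = 65000 kN·m²: δ_0 = 0.081969 m and δ_{QQ} = 0.008862 m/kN.
Compatibility — the beam at Q must follow the support down by 0.005 m: δ_0 − R_Q·δ_{QQ} = 0.005, so R_Q = (0.081969 − 0.005)/0.008862 = 8.686 kN.

R_Q = 8.686 kN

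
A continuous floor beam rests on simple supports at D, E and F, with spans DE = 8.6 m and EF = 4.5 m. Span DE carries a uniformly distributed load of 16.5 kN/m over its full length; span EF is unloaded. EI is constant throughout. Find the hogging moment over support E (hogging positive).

M_E = 100.1 kN·m

Insert a hinge at E; M_E is the redundant, and each span becomes simply supported.
Rotations at E on the released spans (each span's end-slope, ×1/EI):
  span DE: UDL 16.5: wL³/(24EI) = 437.3/EI
  relative rotation θ_0 = (437.3 + 0)/EI = 437.3/EI
A unit hogging moment at E produces rotation L₁/(3EI) + L₂/(3EI) = 4.367/EI.
Slope continuity at E: θ_0 = M_E·4.367/EI, so M_E = 437.3/4.367 = 100.1 kN·m (hogging).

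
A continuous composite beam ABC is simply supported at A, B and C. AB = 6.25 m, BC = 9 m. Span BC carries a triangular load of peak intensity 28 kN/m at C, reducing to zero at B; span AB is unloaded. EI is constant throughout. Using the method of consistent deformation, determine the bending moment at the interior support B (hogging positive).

Release continuity at B by inserting a hinge; the redundant is the internal moment M_B. The primary structure is two simply-supported spans AB and BC.
Rotations at B on the released spans (each span's end-slope, ×1/EI):
  span BC: triangular load, peak 28: 7w₀L³/(360EI) = 396.9/EI
  relative rotation θ_0 = (0 + 396.9)/EI = 396.9/EI
A unit hogging moment at B produces rotation L₁/(3EI) + L₂/(3EI) = 5.083/EI.
Slope continuity at B: θ_0 = M_B·5.083/EI, so M_B = 396.9/5.083 = 78.08 kN·m (hogging).

M_B = 78.08 kN·m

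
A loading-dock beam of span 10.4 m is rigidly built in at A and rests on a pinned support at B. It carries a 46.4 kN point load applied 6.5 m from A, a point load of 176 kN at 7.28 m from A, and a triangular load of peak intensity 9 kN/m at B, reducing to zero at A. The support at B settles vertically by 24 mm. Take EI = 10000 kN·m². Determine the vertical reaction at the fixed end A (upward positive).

R_A = 123.4 kN

Choose R_B as the redundant. The primary structure is the cantilever fixed at A.
Free-end deflection of the primary structure under the applied loading (downward +):
  point load 46.4 at a = 6.5: Pa²(3L − a)/(6EI) = 8070/EI
  point load 176 at a = 7.28: Pa²(3L − a)/(6EI) = 37187/EI
  triangular load, peak 9 at the free end: 11w₀L⁴/(120EI) = 9651/EI
  δ_0 = 54908/EI
Tip deflection under a unit load at B: L³/(3EI) = 375/EI.
With EI = 10000 kN·m²: δ_0 = 5.4908 m and δ_{BB} = 0.037495 m/kN.
Compatibility — the beam at B must follow the support down by 0.024 m: δ_0 − R_B·δ_{BB} = 0.024, so R_B = (5.4908 − 0.024)/0.037495 = 145.8 kN.
Vertical equilibrium: R_A = ΣP − R_B = 269.2 − 145.8 = 123.4 kN.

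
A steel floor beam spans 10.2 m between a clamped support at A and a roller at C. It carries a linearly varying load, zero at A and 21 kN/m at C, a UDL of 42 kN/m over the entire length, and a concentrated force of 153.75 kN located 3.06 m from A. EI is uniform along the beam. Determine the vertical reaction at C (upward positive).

R_C = 238.2 kN

Remove the prop at C; the released (primary) structure is a cantilever built in at A.
Primary-structure tip deflection at C by superposition:
  triangular load, peak 21 at the free end: 11w₀L⁴/(120EI) = 20837/EI
  UDL 42: wL⁴/(8EI) = 56828/EI
  point load 153.75 at a = 3.06: Pa²(3L − a)/(6EI) = 6608/EI
  δ_0 = 84273/EI
Flexibility coefficient — unit upward force at C: δ_{CC} = L³/(3EI) = 353.7/EI.
Compatibility at C: δ_0 − R_C·δ_{CC} = 0, so R_C = 84273/353.7 = 238.2 kN.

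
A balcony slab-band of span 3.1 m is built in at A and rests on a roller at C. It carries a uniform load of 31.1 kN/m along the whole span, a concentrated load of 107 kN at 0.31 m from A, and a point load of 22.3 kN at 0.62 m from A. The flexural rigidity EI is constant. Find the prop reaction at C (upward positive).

Choose R_C as the redundant. The primary structure is the cantilever fixed at A.
Downward deflection at the released point C due to the loads:
  UDL 31.1: wL⁴/(8EI) = 359/EI
  point load 107 at a = 0.31: Pa²(3L − a)/(6EI) = 15.41/EI
  point load 22.3 at a = 0.62: Pa²(3L − a)/(6EI) = 12.4/EI
  δ_0 = 386.8/EI
Flexibility coefficient — unit upward force at C: δ_{CC} = L³/(3EI) = 9.93/EI.
Compatibility at C: δ_0 − R_C·δ_{CC} = 0, so R_C = 386.8/9.93 = 38.95 kN.

R_C = 38.95 kN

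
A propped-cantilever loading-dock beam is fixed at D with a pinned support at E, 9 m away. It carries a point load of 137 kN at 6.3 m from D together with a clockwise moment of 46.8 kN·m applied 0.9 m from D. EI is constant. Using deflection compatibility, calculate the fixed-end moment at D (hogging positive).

Release the roller at E. Primary structure: cantilever fixed at D.
Primary-structure tip deflection at E by superposition:
  point load 137 at a = 6.3: Pa²(3L − a)/(6EI) = 18759/EI
  clockwise couple 46.8 at a = 0.9: M₀a(2L − a)/(2EI) = 360.1/EI
  δ_0 = 19120/EI
Tip deflection under a unit load at E: L³/(3EI) = 243/EI.
The prop prevents deflection at E: R_E = δ_0/δ_{EE} = 19120/243 = 78.68 kN.
Moment equilibrium about D: M_D = Σ(load moments about D) − R_E·L = 909.9 − 78.68×9 = 201.8 kN·m.

M_D = 201.8 kN·m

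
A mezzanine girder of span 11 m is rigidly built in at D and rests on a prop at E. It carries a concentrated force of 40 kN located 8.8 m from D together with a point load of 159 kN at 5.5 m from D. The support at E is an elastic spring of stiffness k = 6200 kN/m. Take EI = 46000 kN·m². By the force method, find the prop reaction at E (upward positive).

R_E = 76.57 kN

Remove the prop at E; the released (primary) structure is a cantilever built in at D.
Free-end deflection of the primary structure under the applied loading (downward +):
  point load 40 at a = 8.8: Pa²(3L − a)/(6EI) = 12494/EI
  point load 159 at a = 5.5: Pa²(3L − a)/(6EI) = 22045/EI
  δ_0 = 34538/EI
Flexibility coefficient — unit upward force at E: δ_{EE} = L³/(3EI) = 443.7/EI.
With EI = 46000 kN·m²: δ_0 = 0.75083 m and δ_{EE} = 0.009645 m/kN.
Compatibility — the spring shortens by R_E/k under the reaction it provides: δ_0 − R_E·δ_{EE} = R_E/k. With 1/k = 0.000161 m/kN, R_E = δ_0 / (δ_{EE} + 1/k) = 0.75083 / (0.009645 + 0.000161) = 76.57 kN.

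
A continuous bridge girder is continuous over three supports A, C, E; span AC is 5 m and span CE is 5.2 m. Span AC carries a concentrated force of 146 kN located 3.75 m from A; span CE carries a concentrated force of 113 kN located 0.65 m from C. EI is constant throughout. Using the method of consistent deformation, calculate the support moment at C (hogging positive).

Take M_C as the redundant. Released structure: two simple spans AC and CE with a hinge at C.
Rotations at C on the released spans (each span's end-slope, ×1/EI):
  span AC: point load 146 at a = 3.75: Pab(L + a)/(6LEI) = 199.6/EI
  span CE: point load 113 at a = 0.65: Pab(L + b)/(6LEI) = 104.4/EI
  relative rotation θ_0 = (199.6 + 104.4)/EI = 304/EI
A unit hogging moment at C produces rotation L₁/(3EI) + L₂/(3EI) = 3.4/EI.
Slope continuity at C: θ_0 = M_C·3.4/EI, so M_C = 304/3.4 = 89.43 kN·m (hogging).

M_C = 89.43 kN·m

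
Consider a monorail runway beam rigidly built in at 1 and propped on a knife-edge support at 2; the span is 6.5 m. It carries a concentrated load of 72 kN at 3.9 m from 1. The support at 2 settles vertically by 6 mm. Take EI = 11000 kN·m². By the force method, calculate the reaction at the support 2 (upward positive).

Take the reaction at 2 as the redundant and release it; the primary structure is a cantilever fixed at 1.
Primary-structure tip deflection at 2 by superposition:
  point load 72 at a = 3.9: Pa²(3L − a)/(6EI) = 2847/EI
Flexibility coefficient — unit upward force at 2: δ_{22} = L³/(3EI) = 91.54/EI.
With EI = 11000 kN·m²: δ_0 = 0.25885 m and δ_{22} = 0.008322 m/kN.
Compatibility — the beam at 2 must follow the support down by 0.006 m: δ_0 − R_2·δ_{22} = 0.006, so R_2 = (0.25885 − 0.006)/0.008322 = 30.38 kN.

R_2 = 30.38 kN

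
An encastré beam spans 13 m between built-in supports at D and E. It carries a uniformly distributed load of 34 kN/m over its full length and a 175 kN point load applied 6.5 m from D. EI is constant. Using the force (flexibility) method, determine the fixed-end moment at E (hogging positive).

Take the two fixed-end moments M_D, M_E as redundants; the released structure is the simple span DE.
Simple-span end rotations at D and E under the given loads:
  at D: UDL 34: wL³/(24EI) = 3112/EI
  at E: UDL 34: wL³/(24EI) = 3112/EI
  at D: point load 175 at a = 6.5: Pab(L + b)/(6LEI) = 1848/EI
  at E: point load 175 at a = 6.5: Pab(L + a)/(6LEI) = 1848/EI
  θ_D0 = 4961/EI,  θ_E0 = 4961/EI
Flexibility coefficients: a unit moment at one end gives L/(3EI) there and L/(6EI) at the far end, so f₁₁ = f₂₂ = 4.333/EI and f₁₂ = f₂₁ = 2.167/EI.
Compatibility — zero rotation at each built-in end:
  4.333 M_D + 2.167 M_E = 4961
  2.167 M_D + 4.333 M_E = 4961
Solving the pair gives M_D = 763.2 kN·m and M_E = 763.2 kN·m (hogging).

M_E = 763.2 kN·m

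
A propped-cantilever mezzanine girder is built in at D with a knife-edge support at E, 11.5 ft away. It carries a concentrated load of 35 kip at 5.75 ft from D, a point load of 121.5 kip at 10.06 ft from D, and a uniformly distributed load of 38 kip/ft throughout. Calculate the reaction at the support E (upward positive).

Remove the prop at E; the released (primary) structure is a cantilever built in at D.
Downward deflection at the released point E due to the loads:
  point load 35 at a = 5.75: Pa²(3L − a)/(6EI) = 5545/EI
  point load 121.5 at a = 10.06: Pa²(3L − a)/(6EI) = 50087/EI
  UDL 38: wL⁴/(8EI) = 83078/EI
  δ_0 = 138709/EI
Flexibility coefficient — unit upward force at E: δ_{EE} = L³/(3EI) = 507/EI.
Compatibility at E: δ_0 − R_E·δ_{EE} = 0, so R_E = 138709/507 = 273.6 kip.

R_E = 273.6 kip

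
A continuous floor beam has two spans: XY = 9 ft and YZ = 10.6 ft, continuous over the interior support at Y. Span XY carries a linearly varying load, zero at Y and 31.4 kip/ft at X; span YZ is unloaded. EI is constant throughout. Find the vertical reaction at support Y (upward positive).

R_Y = 61.1 kip

Release continuity at Y by inserting a hinge; the redundant is the internal moment M_Y. The primary structure is two simply-supported spans XY and YZ.
End slopes at the hinge Y, treating each span as simply supported:
  span XY: triangular load, peak 31.4: 7w₀L³/(360EI) = 445.1/EI
  relative rotation θ_0 = (445.1 + 0)/EI = 445.1/EI
A unit hogging moment at Y produces rotation L₁/(3EI) + L₂/(3EI) = 6.533/EI.
Slope continuity at Y: θ_0 = M_Y·6.533/EI, so M_Y = 445.1/6.533 = 68.13 kip·ft (hogging).
Span XY, ΣM about X with M_Y applied at Y: R_Y^{XY}·9 = 423.9 + 68.13, so R_Y^{XY} = 54.67 kip and R_X = 141.3 − 54.67 = 86.63 kip.
Span YZ, ΣM about Z: R_Y^{YZ}·10.6 = 0 + 68.13, so R_Y^{YZ} = 6.427 kip and R_Z = 0 − 6.427 = -6.427 kip.
R_Y = 54.67 + 6.427 = 61.1 kip.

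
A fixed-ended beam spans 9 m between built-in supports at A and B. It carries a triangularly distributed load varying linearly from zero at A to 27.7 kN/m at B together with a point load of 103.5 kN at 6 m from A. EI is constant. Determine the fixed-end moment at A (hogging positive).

Release both end moments; the primary structure is a simply-supported span AB with redundants M_A and M_B.
On the primary (simply-supported) span, the end slopes from the loading are:
  at A: triangular load, peak 27.7: 7w₀L³/(360EI) = 392.6/EI
  at B: triangular load, peak 27.7: w₀L³/(45EI) = 448.7/EI
  at A: point load 103.5 at a = 6: Pab(L + b)/(6LEI) = 414/EI
  at B: point load 103.5 at a = 6: Pab(L + a)/(6LEI) = 517.5/EI
  θ_A0 = 806.6/EI,  θ_B0 = 966.2/EI
Flexibility coefficients: a unit moment at one end gives L/(3EI) there and L/(6EI) at the far end, so f₁₁ = f₂₂ = 3/EI and f₁₂ = f₂₁ = 1.5/EI.
Compatibility — zero rotation at each built-in end:
  3 M_A + 1.5 M_B = 806.6
  1.5 M_A + 3 M_B = 966.2
Solving the pair gives M_A = 143.8 kN·m and M_B = 250.2 kN·m (hogging).

M_A = 143.8 kN·m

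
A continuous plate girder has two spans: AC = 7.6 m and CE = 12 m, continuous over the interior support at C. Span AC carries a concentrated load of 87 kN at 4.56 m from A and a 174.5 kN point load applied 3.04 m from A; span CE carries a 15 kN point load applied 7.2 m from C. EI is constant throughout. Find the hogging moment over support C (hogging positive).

M_C = 154.1 kN·m

Take M_C as the redundant. Released structure: two simple spans AC and CE with a hinge at C.
Discontinuity in slope at C on the released structure — sum the simple-span end rotations:
  span AC: point load 87 at a = 4.56: Pab(L + a)/(6LEI) = 321.6/EI
  span AC: point load 174.5 at a = 3.04: Pab(L + a)/(6LEI) = 564.4/EI
  span CE: point load 15 at a = 7.2: Pab(L + b)/(6LEI) = 121/EI
  relative rotation θ_0 = (886 + 121)/EI = 1007/EI
A unit hogging moment at C produces rotation L₁/(3EI) + L₂/(3EI) = 6.533/EI.
Slope continuity at C: θ_0 = M_C·6.533/EI, so M_C = 1007/6.533 = 154.1 kN·m (hogging).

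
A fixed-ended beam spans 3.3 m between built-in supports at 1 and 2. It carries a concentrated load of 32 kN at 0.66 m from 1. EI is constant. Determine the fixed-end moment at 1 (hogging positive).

M_1 = 13.52 kN·m

Release both end moments; the primary structure is a simply-supported span 12 with redundants M_1 and M_2.
End rotations of the released simple span under the applied load (×1/EI):
  at 1: point load 32 at a = 0.66: Pab(L + b)/(6LEI) = 16.73/EI
  at 2: point load 32 at a = 0.66: Pab(L + a)/(6LEI) = 11.15/EI
  θ_10 = 16.73/EI,  θ_20 = 11.15/EI
Flexibility coefficients: a unit moment at one end gives L/(3EI) there and L/(6EI) at the far end, so f₁₁ = f₂₂ = 1.1/EI and f₁₂ = f₂₁ = 0.55/EI.
Compatibility — zero rotation at each built-in end:
  1.1 M_1 + 0.55 M_2 = 16.73
  0.55 M_1 + 1.1 M_2 = 11.15
Solving the pair gives M_1 = 13.52 kN·m and M_2 = 3.379 kN·m (hogging).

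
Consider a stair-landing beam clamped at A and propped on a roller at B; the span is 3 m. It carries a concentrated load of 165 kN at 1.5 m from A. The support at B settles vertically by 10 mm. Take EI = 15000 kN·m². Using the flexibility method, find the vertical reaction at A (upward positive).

R_A = 130.1 kN

Release the roller at B. Primary structure: cantilever fixed at A.
Primary-structure tip deflection at B by superposition:
  point load 165 at a = 1.5: Pa²(3L − a)/(6EI) = 464.1/EI
Flexibility coefficient — unit upward force at B: δ_{BB} = L³/(3EI) = 9/EI.
With EI = 15000 kN·m²: δ_0 = 0.030937 m and δ_{BB} = 0.0006 m/kN.
Compatibility — the beam at B must follow the support down by 0.01 m: δ_0 − R_B·δ_{BB} = 0.01, so R_B = (0.030937 − 0.01)/0.0006 = 34.9 kN.
Vertical equilibrium: R_A = ΣP − R_B = 165 − 34.9 = 130.1 kN.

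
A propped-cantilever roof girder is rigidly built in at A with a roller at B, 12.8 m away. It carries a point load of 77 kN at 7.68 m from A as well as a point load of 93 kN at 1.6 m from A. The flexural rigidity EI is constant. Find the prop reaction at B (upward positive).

R_B = 35.35 kN

Choose R_B as the redundant. The primary structure is the cantilever fixed at A.
Deflection at B on the released cantilever, summing each load's contribution:
  point load 77 at a = 7.68: Pa²(3L − a)/(6EI) = 23253/EI
  point load 93 at a = 1.6: Pa²(3L − a)/(6EI) = 1460/EI
  δ_0 = 24713/EI
Flexibility coefficient — unit upward force at B: δ_{BB} = L³/(3EI) = 699.1/EI.
Compatibility at B: δ_0 − R_B·δ_{BB} = 0, so R_B = 24713/699.1 = 35.35 kN.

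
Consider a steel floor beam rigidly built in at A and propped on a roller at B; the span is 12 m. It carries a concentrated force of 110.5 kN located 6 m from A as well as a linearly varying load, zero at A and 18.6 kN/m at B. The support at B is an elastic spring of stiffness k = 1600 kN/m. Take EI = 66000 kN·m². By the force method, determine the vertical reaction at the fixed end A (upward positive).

R_A = 132.6 kN

Choose R_B as the redundant. The primary structure is the cantilever fixed at A.
Downward deflection at the released point B due to the loads:
  point load 110.5 at a = 6: Pa²(3L − a)/(6EI) = 19890/EI
  triangular load, peak 18.6 at the free end: 11w₀L⁴/(120EI) = 35355/EI
  δ_0 = 55245/EI
Flexibility coefficient — unit upward force at B: δ_{BB} = L³/(3EI) = 576/EI.
With EI = 66000 kN·m²: δ_0 = 0.83704 m and δ_{BB} = 0.008727 m/kN.
Compatibility — the spring shortens by R_B/k under the reaction it provides: δ_0 − R_B·δ_{BB} = R_B/k. With 1/k = 0.000625 m/kN, R_B = δ_0 / (δ_{BB} + 1/k) = 0.83704 / (0.008727 + 0.000625) = 89.5 kN.
Vertical equilibrium: R_A = ΣP − R_B = 222.1 − 89.5 = 132.6 kN.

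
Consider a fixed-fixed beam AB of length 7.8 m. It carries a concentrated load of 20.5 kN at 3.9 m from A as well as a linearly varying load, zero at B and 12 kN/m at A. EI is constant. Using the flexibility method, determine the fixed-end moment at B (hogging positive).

M_B = 44.32 kN·m

Take the two fixed-end moments M_A, M_B as redundants; the released structure is the simple span AB.
End rotations of the released simple span under the applied load (×1/EI):
  at A: point load 20.5 at a = 3.9: Pab(L + b)/(6LEI) = 77.95/EI
  at B: point load 20.5 at a = 3.9: Pab(L + a)/(6LEI) = 77.95/EI
  at A: triangular load, peak 12: w₀L³/(45EI) = 126.5/EI
  at B: triangular load, peak 12: 7w₀L³/(360EI) = 110.7/EI
  θ_A0 = 204.5/EI,  θ_B0 = 188.7/EI
Flexibility coefficients: a unit moment at one end gives L/(3EI) there and L/(6EI) at the far end, so f₁₁ = f₂₂ = 2.6/EI and f₁₂ = f₂₁ = 1.3/EI.
Compatibility — zero rotation at each built-in end:
  2.6 M_A + 1.3 M_B = 204.5
  1.3 M_A + 2.6 M_B = 188.7
Solving the pair gives M_A = 56.49 kN·m and M_B = 44.32 kN·m (hogging).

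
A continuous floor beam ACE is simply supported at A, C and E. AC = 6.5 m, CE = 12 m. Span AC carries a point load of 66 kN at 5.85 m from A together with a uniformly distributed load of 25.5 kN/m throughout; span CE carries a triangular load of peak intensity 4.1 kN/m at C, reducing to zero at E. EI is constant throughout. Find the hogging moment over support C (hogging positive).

M_C = 85.74 kN·m

Release continuity at C by inserting a hinge; the redundant is the internal moment M_C. The primary structure is two simply-supported spans AC and CE.
Rotations at C on the released spans (each span's end-slope, ×1/EI):
  span AC: point load 66 at a = 5.85: Pab(L + a)/(6LEI) = 79.47/EI
  span AC: UDL 25.5: wL³/(24EI) = 291.8/EI
  span CE: triangular load, peak 4.1: w₀L³/(45EI) = 157.4/EI
  relative rotation θ_0 = (371.3 + 157.4)/EI = 528.7/EI
A unit hogging moment at C produces rotation L₁/(3EI) + L₂/(3EI) = 6.167/EI.
Slope continuity at C: θ_0 = M_C·6.167/EI, so M_C = 528.7/6.167 = 85.74 kN·m (hogging).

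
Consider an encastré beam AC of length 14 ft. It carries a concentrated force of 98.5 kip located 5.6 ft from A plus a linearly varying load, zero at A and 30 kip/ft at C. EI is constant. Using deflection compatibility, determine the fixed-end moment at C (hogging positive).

M_C = 426.4 kip·ft

Take the two fixed-end moments M_A, M_C as redundants; the released structure is the simple span AC.
End rotations of the released simple span under the applied load (×1/EI):
  at A: point load 98.5 at a = 5.6: Pab(L + b)/(6LEI) = 1236/EI
  at C: point load 98.5 at a = 5.6: Pab(L + a)/(6LEI) = 1081/EI
  at A: triangular load, peak 30: 7w₀L³/(360EI) = 1601/EI
  at C: triangular load, peak 30: w₀L³/(45EI) = 1829/EI
  θ_A0 = 2836/EI,  θ_C0 = 2910/EI
Flexibility coefficients: a unit moment at one end gives L/(3EI) there and L/(6EI) at the far end, so f₁₁ = f₂₂ = 4.667/EI and f₁₂ = f₂₁ = 2.333/EI.
Compatibility — zero rotation at each built-in end:
  4.667 M_A + 2.333 M_C = 2836
  2.333 M_A + 4.667 M_C = 2910
Solving the pair gives M_A = 394.6 kip·ft and M_C = 426.4 kip·ft (hogging).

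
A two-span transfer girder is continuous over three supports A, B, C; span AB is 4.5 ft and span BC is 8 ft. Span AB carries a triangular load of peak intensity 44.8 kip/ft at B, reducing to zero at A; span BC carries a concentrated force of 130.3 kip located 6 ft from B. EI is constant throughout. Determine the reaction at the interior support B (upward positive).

R_B = 134.5 kip

Insert a hinge at B; M_B is the redundant, and each span becomes simply supported.
End slopes at the hinge B, treating each span as simply supported:
  span AB: triangular load, peak 44.8: w₀L³/(45EI) = 90.72/EI
  span BC: point load 130.3 at a = 6: Pab(L + b)/(6LEI) = 325.8/EI
  relative rotation θ_0 = (90.72 + 325.8)/EI = 416.5/EI
A unit hogging moment at B produces rotation L₁/(3EI) + L₂/(3EI) = 4.167/EI.
Slope continuity at B: θ_0 = M_B·4.167/EI, so M_B = 416.5/4.167 = 99.95 kip·ft (hogging).
Span AB, ΣM about A with M_B applied at B: R_B^{AB}·4.5 = 302.4 + 99.95, so R_B^{AB} = 89.41 kip and R_A = 100.8 − 89.41 = 11.39 kip.
Span BC, ΣM about C: R_B^{BC}·8 = 260.6 + 99.95, so R_B^{BC} = 45.07 kip and R_C = 130.3 − 45.07 = 85.23 kip.
R_B = 89.41 + 45.07 = 134.5 kip.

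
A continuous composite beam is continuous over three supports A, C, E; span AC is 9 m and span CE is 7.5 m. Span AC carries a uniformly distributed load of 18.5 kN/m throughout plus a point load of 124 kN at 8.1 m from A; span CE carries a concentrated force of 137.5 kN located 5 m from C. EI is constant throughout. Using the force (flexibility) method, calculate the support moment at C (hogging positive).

M_C = 223.7 kN·m

Insert a hinge at C; M_C is the redundant, and each span becomes simply supported.
End slopes at the hinge C, treating each span as simply supported:
  span AC: UDL 18.5: wL³/(24EI) = 561.9/EI
  span AC: point load 124 at a = 8.1: Pab(L + a)/(6LEI) = 286.3/EI
  span CE: point load 137.5 at a = 5: Pab(L + b)/(6LEI) = 381.9/EI
  relative rotation θ_0 = (848.2 + 381.9)/EI = 1230/EI
A unit hogging moment at C produces rotation L₁/(3EI) + L₂/(3EI) = 5.5/EI.
Compatibility: M_C·(L₁+L₂)/(3EI) = θ_0, giving M_C = 223.7 kN·m (hogging).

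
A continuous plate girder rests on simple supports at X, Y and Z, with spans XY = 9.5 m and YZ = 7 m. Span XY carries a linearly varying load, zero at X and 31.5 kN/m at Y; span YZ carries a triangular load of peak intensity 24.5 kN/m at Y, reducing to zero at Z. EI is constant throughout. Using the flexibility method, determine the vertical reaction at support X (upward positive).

Take M_Y as the redundant. Released structure: two simple spans XY and YZ with a hinge at Y.
End slopes at the hinge Y, treating each span as simply supported:
  span XY: triangular load, peak 31.5: w₀L³/(45EI) = 600.2/EI
  span YZ: triangular load, peak 24.5: w₀L³/(45EI) = 186.7/EI
  relative rotation θ_0 = (600.2 + 186.7)/EI = 786.9/EI
A unit hogging moment at Y produces rotation L₁/(3EI) + L₂/(3EI) = 5.5/EI.
Compatibility: M_Y·(L₁+L₂)/(3EI) = θ_0, giving M_Y = 143.1 kN·m (hogging).
Span XY, ΣM about X with M_Y applied at Y: R_Y^{XY}·9.5 = 947.6 + 143.1, so R_Y^{XY} = 114.8 kN and R_X = 149.6 − 114.8 = 34.81 kN.

R_X = 34.81 kN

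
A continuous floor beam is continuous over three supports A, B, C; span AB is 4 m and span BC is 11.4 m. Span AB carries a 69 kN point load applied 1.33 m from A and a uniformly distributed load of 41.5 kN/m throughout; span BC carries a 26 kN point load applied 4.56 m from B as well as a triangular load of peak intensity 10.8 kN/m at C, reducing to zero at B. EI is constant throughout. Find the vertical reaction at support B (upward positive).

R_B = 187.6 kN

Take M_B as the redundant. Released structure: two simple spans AB and BC with a hinge at B.
Discontinuity in slope at B on the released structure — sum the simple-span end rotations:
  span AB: point load 69 at a = 1.33: Pab(L + a)/(6LEI) = 54.42/EI
  span AB: UDL 41.5: wL³/(24EI) = 110.7/EI
  span BC: point load 26 at a = 4.56: Pab(L + b)/(6LEI) = 216.3/EI
  span BC: triangular load, peak 10.8: 7w₀L³/(360EI) = 311.1/EI
  relative rotation θ_0 = (165.1 + 527.4)/EI = 692.5/EI
A unit hogging moment at B produces rotation L₁/(3EI) + L₂/(3EI) = 5.133/EI.
Compatibility: M_B·(L₁+L₂)/(3EI) = θ_0, giving M_B = 134.9 kN·m (hogging).
Span AB, ΣM about A with M_B applied at B: R_B^{AB}·4 = 423.8 + 134.9, so R_B^{AB} = 139.7 kN and R_A = 235 − 139.7 = 95.33 kN.
Span BC, ΣM about C: R_B^{BC}·11.4 = 411.8 + 134.9, so R_B^{BC} = 47.95 kN and R_C = 87.56 − 47.95 = 39.61 kN.
R_B = 139.7 + 47.95 = 187.6 kN.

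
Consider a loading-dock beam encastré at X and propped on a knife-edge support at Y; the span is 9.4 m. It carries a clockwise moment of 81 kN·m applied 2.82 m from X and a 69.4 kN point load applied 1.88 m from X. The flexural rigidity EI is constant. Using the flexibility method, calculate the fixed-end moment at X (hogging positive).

M_X = 113 kN·m

Choose R_Y as the redundant. The primary structure is the cantilever fixed at X.
Deflection at Y on the released cantilever, summing each load's contribution:
  clockwise couple 81 at a = 2.82: M₀a(2L − a)/(2EI) = 1825/EI
  point load 69.4 at a = 1.88: Pa²(3L − a)/(6EI) = 1076/EI
  δ_0 = 2901/EI
Tip deflection under a unit load at Y: L³/(3EI) = 276.9/EI.
The prop prevents deflection at Y: R_Y = δ_0/δ_{YY} = 2901/276.9 = 10.48 kN.
Moment equilibrium about X: M_X = Σ(load moments about X) − R_Y·L = 211.5 − 10.48×9.4 = 113 kN·m.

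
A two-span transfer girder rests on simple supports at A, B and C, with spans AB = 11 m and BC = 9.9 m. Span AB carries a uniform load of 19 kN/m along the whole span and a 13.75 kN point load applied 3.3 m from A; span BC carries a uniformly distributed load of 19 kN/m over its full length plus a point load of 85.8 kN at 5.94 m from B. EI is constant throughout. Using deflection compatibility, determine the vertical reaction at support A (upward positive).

R_A = 83.22 kN

Insert a hinge at B; M_B is the redundant, and each span becomes simply supported.
End slopes at the hinge B, treating each span as simply supported:
  span AB: UDL 19: wL³/(24EI) = 1054/EI
  span AB: point load 13.75 at a = 3.3: Pab(L + a)/(6LEI) = 75.7/EI
  span BC: UDL 19: wL³/(24EI) = 768.2/EI
  span BC: point load 85.8 at a = 5.94: Pab(L + b)/(6LEI) = 470.9/EI
  relative rotation θ_0 = (1129 + 1239)/EI = 2368/EI
A unit hogging moment at B produces rotation L₁/(3EI) + L₂/(3EI) = 6.967/EI.
Compatibility: M_B·(L₁+L₂)/(3EI) = θ_0, giving M_B = 340 kN·m (hogging).
Span AB, ΣM about A with M_B applied at B: R_B^{AB}·11 = 1195 + 340, so R_B^{AB} = 139.5 kN and R_A = 222.8 − 139.5 = 83.22 kN.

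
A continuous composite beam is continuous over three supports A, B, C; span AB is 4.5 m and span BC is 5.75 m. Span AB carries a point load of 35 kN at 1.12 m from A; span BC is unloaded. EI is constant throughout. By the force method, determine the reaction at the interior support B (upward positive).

R_B = 11.91 kN

Take M_B as the redundant. Released structure: two simple spans AB and BC with a hinge at B.
End slopes at the hinge B, treating each span as simply supported:
  span AB: point load 35 at a = 1.12: Pab(L + a)/(6LEI) = 27.58/EI
  relative rotation θ_0 = (27.58 + 0)/EI = 27.58/EI
A unit hogging moment at B produces rotation L₁/(3EI) + L₂/(3EI) = 3.417/EI.
Compatibility: M_B·(L₁+L₂)/(3EI) = θ_0, giving M_B = 8.072 kN·m (hogging).
Span AB, ΣM about A with M_B applied at B: R_B^{AB}·4.5 = 39.2 + 8.072, so R_B^{AB} = 10.5 kN and R_A = 35 − 10.5 = 24.5 kN.
Span BC, ΣM about C: R_B^{BC}·5.75 = 0 + 8.072, so R_B^{BC} = 1.404 kN and R_C = 0 − 1.404 = -1.404 kN.
R_B = 10.5 + 1.404 = 11.91 kN.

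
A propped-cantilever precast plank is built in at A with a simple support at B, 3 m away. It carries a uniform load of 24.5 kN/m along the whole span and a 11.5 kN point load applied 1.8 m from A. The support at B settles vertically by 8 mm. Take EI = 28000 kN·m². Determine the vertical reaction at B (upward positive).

Remove the prop at B; the released (primary) structure is a cantilever built in at A.
Deflection at B on the released cantilever, summing each load's contribution:
  UDL 24.5: wL⁴/(8EI) = 248.1/EI
  point load 11.5 at a = 1.8: Pa²(3L − a)/(6EI) = 44.71/EI
  δ_0 = 292.8/EI
Flexibility coefficient — unit upward force at B: δ_{BB} = L³/(3EI) = 9/EI.
With EI = 28000 kN·m²: δ_0 = 0.010456 m and δ_{BB} = 0.000321 m/kN.
Compatibility — the beam at B must follow the support down by 0.008 m: δ_0 − R_B·δ_{BB} = 0.008, so R_B = (0.010456 − 0.008)/0.000321 = 7.642 kN.

R_B = 7.642 kN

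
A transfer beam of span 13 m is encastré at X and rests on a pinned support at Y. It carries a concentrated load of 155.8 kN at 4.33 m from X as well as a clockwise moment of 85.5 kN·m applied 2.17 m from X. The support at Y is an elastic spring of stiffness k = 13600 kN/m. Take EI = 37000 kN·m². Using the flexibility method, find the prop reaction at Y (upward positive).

R_Y = 25.97 kN

Release the roller at Y. Primary structure: cantilever fixed at X.
Primary-structure tip deflection at Y by superposition:
  point load 155.8 at a = 4.33: Pa²(3L − a)/(6EI) = 16879/EI
  clockwise couple 85.5 at a = 2.17: M₀a(2L − a)/(2EI) = 2211/EI
  δ_0 = 19090/EI
Tip deflection under a unit load at Y: L³/(3EI) = 732.3/EI.
With EI = 37000 kN·m²: δ_0 = 0.51594 m and δ_{YY} = 0.019793 m/kN.
Compatibility — the spring shortens by R_Y/k under the reaction it provides: δ_0 − R_Y·δ_{YY} = R_Y/k. With 1/k = 0.000074 m/kN, R_Y = δ_0 / (δ_{YY} + 1/k) = 0.51594 / (0.019793 + 0.000074) = 25.97 kN.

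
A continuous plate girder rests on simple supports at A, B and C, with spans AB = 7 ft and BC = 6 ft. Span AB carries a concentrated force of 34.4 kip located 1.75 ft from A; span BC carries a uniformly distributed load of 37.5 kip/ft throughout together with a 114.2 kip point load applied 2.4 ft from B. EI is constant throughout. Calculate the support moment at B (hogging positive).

Insert a hinge at B; M_B is the redundant, and each span becomes simply supported.
End slopes at the hinge B, treating each span as simply supported:
  span AB: point load 34.4 at a = 1.75: Pab(L + a)/(6LEI) = 65.84/EI
  span BC: UDL 37.5: wL³/(24EI) = 337.5/EI
  span BC: point load 114.2 at a = 2.4: Pab(L + b)/(6LEI) = 263.1/EI
  relative rotation θ_0 = (65.84 + 600.6)/EI = 666.5/EI
A unit hogging moment at B produces rotation L₁/(3EI) + L₂/(3EI) = 4.333/EI.
Compatibility: M_B·(L₁+L₂)/(3EI) = θ_0, giving M_B = 153.8 kip·ft (hogging).

M_B = 153.8 kip·ft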